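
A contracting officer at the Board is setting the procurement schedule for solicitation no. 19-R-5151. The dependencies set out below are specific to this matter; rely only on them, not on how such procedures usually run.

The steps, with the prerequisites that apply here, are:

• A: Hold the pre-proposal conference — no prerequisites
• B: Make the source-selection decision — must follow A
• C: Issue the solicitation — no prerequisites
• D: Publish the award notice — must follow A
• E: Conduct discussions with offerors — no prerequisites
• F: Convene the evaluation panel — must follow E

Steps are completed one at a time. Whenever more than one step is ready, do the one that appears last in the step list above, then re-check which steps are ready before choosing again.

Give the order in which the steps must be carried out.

E, C and A have no prerequisites; E is listed later, so E is first.
F now also ready, so the ready set is {F, C, A}; F is listed later → F.
Now C and A have their prerequisites met. C is listed later, so C next.
That leaves A as the only ready step → A.
D and B are both available; D is listed later → D.
That leaves B as the only ready step → B.

E → F → C → A → D → B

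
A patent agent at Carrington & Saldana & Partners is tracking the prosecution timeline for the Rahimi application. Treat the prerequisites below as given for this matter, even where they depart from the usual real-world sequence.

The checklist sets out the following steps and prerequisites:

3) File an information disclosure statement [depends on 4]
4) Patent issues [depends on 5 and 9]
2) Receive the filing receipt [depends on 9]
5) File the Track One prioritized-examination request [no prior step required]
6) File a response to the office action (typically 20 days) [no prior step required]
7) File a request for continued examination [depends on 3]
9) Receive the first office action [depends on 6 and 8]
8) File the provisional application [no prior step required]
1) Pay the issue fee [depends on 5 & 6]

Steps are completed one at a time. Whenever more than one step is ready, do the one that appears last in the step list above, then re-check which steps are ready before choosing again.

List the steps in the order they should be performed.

Nothing is required for 8, 6 and 5. 8 is listed later → 8 first.
Now 6 and 5 have their prerequisites met. 6 is listed later, so 6 next.
9 and 5 are both available; 9 is listed later → 9.
Now 5 and 2 have their prerequisites met. 5 is listed later, so 5 next.
1 and 4 now also ready, so the ready set is {1, 2, 4}; 1 is listed later → 1.
Now 2 and 4 have their prerequisites met. 2 is listed later, so 2 next.
4 needed 9 and 5, now all done → 4.
Next only 3 has its prerequisites met → 3.
7 is the only step now ready → 7.

8, 6, 9, 5, 1, 2, 4, 3, 7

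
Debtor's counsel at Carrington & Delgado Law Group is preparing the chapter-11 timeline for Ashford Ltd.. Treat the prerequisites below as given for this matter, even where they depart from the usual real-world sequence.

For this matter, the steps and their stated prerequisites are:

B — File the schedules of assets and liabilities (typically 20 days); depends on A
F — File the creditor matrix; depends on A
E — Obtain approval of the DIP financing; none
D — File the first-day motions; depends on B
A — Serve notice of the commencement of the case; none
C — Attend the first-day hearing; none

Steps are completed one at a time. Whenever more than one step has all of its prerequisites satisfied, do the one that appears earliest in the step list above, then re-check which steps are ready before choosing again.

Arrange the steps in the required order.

E, A, B, F, D, C

Nothing is required for E, A and C. E is listed earlier → E first.
A and C are both available; A is listed earlier → A.
Now B, F and C have their prerequisites met. B is listed earlier, so B next.
D now also ready, so the ready set is {F, D, C}; F is listed earlier → F.
Now D and C have their prerequisites met. D is listed earlier, so D next.
That leaves C as the only ready step → C.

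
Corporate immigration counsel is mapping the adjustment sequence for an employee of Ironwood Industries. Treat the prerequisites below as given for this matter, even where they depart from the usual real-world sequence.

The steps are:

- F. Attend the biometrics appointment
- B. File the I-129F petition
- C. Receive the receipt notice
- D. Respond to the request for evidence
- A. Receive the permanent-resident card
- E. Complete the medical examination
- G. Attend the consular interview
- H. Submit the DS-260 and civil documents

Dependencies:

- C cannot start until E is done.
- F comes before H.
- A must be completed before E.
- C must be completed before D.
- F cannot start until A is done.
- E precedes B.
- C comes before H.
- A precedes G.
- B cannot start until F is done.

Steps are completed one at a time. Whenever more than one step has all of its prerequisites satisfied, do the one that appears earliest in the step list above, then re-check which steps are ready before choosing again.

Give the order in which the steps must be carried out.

A → F → E → B → C → D → G → H

Only A has no prerequisites, so it is first.
F, E and G are all available; F is listed earlier → F.
Ready: E and G. E is listed earlier → E.
Now B, C and G have their prerequisites met. B is listed earlier, so B next.
Ready: C and G. C is listed earlier → C.
D and H now also ready, so the ready set is {D, G, H}; D is listed earlier → D.
Ready: G and H. G is listed earlier → G.
H needed F and C, now all done → H.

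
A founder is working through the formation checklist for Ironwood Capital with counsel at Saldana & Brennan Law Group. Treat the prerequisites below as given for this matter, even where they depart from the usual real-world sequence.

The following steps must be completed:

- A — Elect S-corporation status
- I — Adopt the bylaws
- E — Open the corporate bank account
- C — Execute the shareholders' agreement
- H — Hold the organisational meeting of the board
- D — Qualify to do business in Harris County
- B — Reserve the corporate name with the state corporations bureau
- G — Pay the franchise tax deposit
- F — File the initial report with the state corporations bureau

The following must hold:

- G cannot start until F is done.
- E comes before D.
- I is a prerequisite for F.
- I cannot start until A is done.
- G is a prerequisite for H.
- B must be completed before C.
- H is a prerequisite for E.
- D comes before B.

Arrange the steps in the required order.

A, I, F, G, H, E, D, B, C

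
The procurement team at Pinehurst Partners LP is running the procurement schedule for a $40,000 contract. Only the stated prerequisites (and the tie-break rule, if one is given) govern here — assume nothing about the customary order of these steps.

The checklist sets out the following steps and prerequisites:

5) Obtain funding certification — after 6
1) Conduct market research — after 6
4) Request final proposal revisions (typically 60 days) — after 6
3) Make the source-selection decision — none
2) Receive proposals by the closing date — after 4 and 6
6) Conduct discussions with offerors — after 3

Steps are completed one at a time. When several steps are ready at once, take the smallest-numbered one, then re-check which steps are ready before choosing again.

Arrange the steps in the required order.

3, 6, 1, 4, 2, 5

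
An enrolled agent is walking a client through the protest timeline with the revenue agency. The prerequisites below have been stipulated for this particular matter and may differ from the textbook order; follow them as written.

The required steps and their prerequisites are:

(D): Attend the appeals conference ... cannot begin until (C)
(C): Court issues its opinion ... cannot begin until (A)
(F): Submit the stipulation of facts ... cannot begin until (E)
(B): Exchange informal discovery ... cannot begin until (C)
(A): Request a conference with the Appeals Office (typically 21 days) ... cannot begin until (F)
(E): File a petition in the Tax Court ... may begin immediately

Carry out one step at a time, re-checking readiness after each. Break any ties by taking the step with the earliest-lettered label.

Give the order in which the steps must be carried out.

(E) has no prerequisites → (E) first.
(F) needed (E), now all done → (F).
Next only (A) has its prerequisites met → (A).
(C) needed (A), now all done → (C).
(B) and (D) are both available; (B) has the earlier label → (B).
(D) needed (C), now all done → (D).

(E) (F) (A) (C) (B) (D)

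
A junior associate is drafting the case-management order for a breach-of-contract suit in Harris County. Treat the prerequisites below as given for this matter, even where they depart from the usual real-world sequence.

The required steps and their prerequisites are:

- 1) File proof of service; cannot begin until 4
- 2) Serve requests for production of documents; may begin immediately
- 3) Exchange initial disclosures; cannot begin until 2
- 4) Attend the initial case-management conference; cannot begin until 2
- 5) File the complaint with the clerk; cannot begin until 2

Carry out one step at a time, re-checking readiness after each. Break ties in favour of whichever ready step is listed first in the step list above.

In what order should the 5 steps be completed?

2 has no prerequisites → 2 first.
Now 3, 4 and 5 have their prerequisites met. 3 is listed earlier, so 3 next.
4 and 5 are both available; 4 is listed earlier → 4.
Ready: 1 and 5. 1 is listed earlier → 1.
5 needed 2, now all done → 5.

2, 3, 4, 1, 5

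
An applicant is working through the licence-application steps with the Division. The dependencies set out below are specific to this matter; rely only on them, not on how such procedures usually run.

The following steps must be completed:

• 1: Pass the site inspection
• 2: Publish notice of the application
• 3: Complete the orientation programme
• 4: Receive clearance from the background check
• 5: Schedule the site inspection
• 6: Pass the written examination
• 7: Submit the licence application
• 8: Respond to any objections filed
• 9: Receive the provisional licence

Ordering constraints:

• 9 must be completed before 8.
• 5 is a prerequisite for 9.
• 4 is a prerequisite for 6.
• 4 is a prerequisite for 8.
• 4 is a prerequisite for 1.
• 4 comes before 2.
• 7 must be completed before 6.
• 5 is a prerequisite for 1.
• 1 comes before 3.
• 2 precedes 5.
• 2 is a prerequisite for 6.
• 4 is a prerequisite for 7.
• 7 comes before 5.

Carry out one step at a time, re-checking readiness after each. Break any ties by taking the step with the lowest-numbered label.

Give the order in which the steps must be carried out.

4 2 7 5 1 3 6 9 8

4 is the only step with nothing outstanding, so it goes first.
Ready: 2 and 7. 2 has the earlier label → 2.
7 is the only step now ready → 7.
Now 5 and 6 have their prerequisites met. 5 has the earlier label, so 5 next.
1 and 9 now also ready, so the ready set is {1, 6, 9}; 1 has the earlier label → 1.
3, 6 and 9 are all available; 3 has the earlier label → 3.
Ready: 6 and 9. 6 has the earlier label → 6.
9 is the only step now ready → 9.
8 needed 4 and 9, now all done → 8.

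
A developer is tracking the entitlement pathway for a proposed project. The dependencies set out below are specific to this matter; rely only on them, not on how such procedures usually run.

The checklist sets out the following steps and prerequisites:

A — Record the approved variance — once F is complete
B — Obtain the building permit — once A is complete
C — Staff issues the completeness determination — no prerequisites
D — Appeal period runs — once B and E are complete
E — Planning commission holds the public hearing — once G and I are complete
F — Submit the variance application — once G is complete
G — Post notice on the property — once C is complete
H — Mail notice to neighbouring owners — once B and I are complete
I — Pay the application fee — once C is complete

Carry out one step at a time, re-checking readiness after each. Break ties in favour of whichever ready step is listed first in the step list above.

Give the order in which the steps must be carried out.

C has no prerequisites → C first.
Now G and I have their prerequisites met. G is listed earlier, so G next.
Ready: F and I. F is listed earlier → F.
A now also ready, so the ready set is {A, I}; A is listed earlier → A.
B now also ready, so the ready set is {B, I}; B is listed earlier → B.
That leaves I as the only ready step → I.
Ready: E and H. E is listed earlier → E.
Ready: D and H. D is listed earlier → D.
H is the only step now ready → H.

C → G → F → A → B → I → E → D → H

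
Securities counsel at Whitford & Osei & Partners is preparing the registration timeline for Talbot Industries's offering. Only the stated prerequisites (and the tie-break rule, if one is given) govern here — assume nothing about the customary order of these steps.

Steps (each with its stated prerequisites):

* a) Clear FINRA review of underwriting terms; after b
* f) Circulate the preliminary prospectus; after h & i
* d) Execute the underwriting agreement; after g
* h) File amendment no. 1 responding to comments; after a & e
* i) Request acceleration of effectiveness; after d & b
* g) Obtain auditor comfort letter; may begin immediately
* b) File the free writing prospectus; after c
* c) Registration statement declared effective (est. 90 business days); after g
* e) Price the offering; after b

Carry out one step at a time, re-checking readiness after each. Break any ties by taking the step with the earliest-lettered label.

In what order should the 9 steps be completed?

g c b a d e h i f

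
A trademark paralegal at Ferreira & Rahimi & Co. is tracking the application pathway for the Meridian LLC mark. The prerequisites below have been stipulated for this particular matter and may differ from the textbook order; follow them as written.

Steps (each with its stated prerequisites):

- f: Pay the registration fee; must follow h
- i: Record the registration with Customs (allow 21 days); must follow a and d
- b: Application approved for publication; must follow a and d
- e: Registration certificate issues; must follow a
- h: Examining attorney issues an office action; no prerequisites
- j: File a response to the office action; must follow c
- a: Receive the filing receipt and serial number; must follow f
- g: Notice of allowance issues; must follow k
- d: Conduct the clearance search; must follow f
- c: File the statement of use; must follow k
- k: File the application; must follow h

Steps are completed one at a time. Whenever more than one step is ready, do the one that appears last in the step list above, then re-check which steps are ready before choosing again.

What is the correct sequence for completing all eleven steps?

h k c g j f d a e b i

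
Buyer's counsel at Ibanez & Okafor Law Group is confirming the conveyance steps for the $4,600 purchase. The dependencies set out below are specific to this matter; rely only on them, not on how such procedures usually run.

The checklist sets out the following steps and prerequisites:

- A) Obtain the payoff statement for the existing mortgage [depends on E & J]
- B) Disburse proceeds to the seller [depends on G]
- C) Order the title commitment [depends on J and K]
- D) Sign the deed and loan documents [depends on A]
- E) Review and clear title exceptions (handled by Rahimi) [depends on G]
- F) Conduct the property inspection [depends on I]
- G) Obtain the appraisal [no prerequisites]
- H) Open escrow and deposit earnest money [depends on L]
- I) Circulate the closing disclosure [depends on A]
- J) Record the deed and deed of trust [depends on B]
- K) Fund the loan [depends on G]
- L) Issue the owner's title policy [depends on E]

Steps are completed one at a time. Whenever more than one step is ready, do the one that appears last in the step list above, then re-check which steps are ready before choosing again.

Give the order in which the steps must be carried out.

G, K, E, L, H, B, J, C, A, I, F, D

G has no prerequisites → G first.
Now K, E and B have their prerequisites met. K is listed later, so K next.
E and B are both available; E is listed later → E.
Ready: L and B. L is listed later → L.
Now H and B have their prerequisites met. H is listed later, so H next.
B needed G, now all done → B.
J needed B, now all done → J.
Now C and A have their prerequisites met. C is listed later, so C next.
That leaves A as the only ready step → A.
I and D are both available; I is listed later → I.
F and D are both available; F is listed later → F.
Next only D has its prerequisites met → D.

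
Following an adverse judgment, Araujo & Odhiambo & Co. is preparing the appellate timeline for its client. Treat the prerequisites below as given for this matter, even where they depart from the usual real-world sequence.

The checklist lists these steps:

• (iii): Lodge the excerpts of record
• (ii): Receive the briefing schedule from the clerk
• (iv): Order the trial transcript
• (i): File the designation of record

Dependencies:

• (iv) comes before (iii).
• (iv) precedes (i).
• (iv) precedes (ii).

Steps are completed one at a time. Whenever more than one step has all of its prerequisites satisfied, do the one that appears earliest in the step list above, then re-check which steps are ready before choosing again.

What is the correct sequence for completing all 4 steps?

Only (iv) has no prerequisites, so it is first.
Now (iii), (ii) and (i) have their prerequisites met. (iii) is listed earlier, so (iii) next.
(ii) and (i) are both available; (ii) is listed earlier → (ii).
(i) is the only step now ready → (i).

(iv) → (iii) → (ii) → (i)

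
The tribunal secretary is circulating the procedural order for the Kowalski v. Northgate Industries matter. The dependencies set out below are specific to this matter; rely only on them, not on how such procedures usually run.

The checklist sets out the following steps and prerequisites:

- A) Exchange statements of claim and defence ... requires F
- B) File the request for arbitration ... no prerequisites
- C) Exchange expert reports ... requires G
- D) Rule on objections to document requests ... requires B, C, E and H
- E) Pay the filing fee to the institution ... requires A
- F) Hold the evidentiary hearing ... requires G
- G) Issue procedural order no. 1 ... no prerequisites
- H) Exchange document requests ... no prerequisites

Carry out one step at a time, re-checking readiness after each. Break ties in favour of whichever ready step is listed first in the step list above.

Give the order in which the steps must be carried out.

B, G, C, F, A, E, H, D

B, G and H have no prerequisites; B is listed earlier, so B is first.
Ready: G and H. G is listed earlier → G.
C and F now also ready, so the ready set is {C, F, H}; C is listed earlier → C.
Now F and H have their prerequisites met. F is listed earlier, so F next.
A now also ready, so the ready set is {A, H}; A is listed earlier → A.
Ready: E and H. E is listed earlier → E.
H is the only step now ready → H.
That leaves D as the only ready step → D.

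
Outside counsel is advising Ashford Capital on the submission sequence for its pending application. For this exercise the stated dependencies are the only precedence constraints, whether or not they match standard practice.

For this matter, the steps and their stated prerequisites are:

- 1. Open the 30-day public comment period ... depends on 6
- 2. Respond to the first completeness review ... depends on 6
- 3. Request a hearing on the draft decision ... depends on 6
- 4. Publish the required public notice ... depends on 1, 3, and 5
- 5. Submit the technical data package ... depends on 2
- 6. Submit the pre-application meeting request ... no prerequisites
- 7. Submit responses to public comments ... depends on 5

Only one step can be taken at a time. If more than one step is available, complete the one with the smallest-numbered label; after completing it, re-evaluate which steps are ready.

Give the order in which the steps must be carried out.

6, 1, 2, 3, 5, 4, 7

6 has no prerequisites → 6 first.
Now 1, 2 and 3 have their prerequisites met. 1 has the earlier label, so 1 next.
2 and 3 are both available; 2 has the earlier label → 2.
5 now also ready, so the ready set is {3, 5}; 3 has the earlier label → 3.
That leaves 5 as the only ready step → 5.
Now 4 and 7 have their prerequisites met. 4 has the earlier label, so 4 next.
That leaves 7 as the only ready step → 7.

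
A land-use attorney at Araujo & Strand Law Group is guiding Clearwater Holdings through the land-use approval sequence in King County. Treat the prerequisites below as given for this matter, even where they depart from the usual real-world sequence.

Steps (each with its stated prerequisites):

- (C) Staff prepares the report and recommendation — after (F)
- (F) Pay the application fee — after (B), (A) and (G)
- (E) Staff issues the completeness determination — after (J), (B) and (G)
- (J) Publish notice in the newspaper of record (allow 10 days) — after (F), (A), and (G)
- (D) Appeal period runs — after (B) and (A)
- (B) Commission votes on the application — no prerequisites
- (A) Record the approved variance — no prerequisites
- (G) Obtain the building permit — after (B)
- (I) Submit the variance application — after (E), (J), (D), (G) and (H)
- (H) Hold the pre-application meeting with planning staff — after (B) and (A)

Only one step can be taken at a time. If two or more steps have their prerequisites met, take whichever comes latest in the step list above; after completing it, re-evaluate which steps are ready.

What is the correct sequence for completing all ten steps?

(A) and (B) have no prerequisites; (A) is listed later, so (A) is first.
Next only (B) has its prerequisites met → (B).
(H), (G) and (D) are all available; (H) is listed later → (H).
(G) and (D) are both available; (G) is listed later → (G).
(F) now also ready, so the ready set is {(D), (F)}; (D) is listed later → (D).
(F) needed (G), (A) and (B), now all done → (F).
Now (J) and (C) have their prerequisites met. (J) is listed later, so (J) next.
(E) and (C) are both available; (E) is listed later → (E).
Ready: (I) and (C). (I) is listed later → (I).
That leaves (C) as the only ready step → (C).

(A), (B), (H), (G), (D), (F), (J), (E), (I), (C)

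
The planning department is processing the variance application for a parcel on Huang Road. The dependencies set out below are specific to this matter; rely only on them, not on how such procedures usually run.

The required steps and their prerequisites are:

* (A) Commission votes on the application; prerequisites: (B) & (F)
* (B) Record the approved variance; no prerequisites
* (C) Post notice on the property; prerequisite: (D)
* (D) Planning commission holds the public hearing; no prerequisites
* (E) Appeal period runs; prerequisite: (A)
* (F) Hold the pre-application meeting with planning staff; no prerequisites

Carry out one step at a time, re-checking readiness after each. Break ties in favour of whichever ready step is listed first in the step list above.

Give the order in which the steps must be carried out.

Nothing is required for (B), (D) and (F). (B) is listed earlier → (B) first.
Now (D) and (F) have their prerequisites met. (D) is listed earlier, so (D) next.
(C) now also ready, so the ready set is {(C), (F)}; (C) is listed earlier → (C).
That leaves (F) as the only ready step → (F).
That leaves (A) as the only ready step → (A).
(E) needed (A), now all done → (E).

(B), (D), (C), (F), (A), (E)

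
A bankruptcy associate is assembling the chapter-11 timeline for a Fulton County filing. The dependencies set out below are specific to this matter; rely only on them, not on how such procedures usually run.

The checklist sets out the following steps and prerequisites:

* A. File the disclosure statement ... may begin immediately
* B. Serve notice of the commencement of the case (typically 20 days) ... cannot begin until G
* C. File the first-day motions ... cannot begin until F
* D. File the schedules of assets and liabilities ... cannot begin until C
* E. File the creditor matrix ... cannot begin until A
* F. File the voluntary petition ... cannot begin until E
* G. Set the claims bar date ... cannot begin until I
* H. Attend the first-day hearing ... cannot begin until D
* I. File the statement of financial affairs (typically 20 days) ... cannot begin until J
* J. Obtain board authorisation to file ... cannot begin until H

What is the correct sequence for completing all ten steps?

A E F C D H J I G B

A has no prerequisites → A first.
E needed A, now all done → E.
That leaves F as the only ready step → F.
C needed F, now all done → C.
D is the only step now ready → D.
H is the only step now ready → H.
That leaves J as the only ready step → J.
I needed J, now all done → I.
That leaves G as the only ready step → G.
That leaves B as the only ready step → B.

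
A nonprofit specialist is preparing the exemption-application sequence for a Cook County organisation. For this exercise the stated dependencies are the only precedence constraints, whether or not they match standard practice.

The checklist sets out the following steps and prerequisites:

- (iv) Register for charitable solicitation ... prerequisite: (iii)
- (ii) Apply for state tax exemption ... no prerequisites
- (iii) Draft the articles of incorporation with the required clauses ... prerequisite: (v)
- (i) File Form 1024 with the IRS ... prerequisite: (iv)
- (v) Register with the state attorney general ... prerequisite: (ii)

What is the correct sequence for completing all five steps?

(ii) (v) (iii) (iv) (i)

(ii) is the only step with nothing outstanding, so it goes first.
(v) is the only step now ready → (v).
(iii) is the only step now ready → (iii).
Next only (iv) has its prerequisites met → (iv).
(i) is the only step now ready → (i).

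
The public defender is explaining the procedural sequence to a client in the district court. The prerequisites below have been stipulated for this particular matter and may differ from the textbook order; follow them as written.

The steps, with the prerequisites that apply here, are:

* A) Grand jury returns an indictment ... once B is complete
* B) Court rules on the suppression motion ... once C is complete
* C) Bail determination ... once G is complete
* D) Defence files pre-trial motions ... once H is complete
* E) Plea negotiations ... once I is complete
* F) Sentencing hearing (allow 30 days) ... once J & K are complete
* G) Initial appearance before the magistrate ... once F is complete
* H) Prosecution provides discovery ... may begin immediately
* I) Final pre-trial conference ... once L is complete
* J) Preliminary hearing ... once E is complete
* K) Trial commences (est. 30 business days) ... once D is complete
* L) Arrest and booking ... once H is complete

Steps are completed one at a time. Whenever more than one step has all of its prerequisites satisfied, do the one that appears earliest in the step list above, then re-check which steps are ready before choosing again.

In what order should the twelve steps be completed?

H D K L I E J F G C B A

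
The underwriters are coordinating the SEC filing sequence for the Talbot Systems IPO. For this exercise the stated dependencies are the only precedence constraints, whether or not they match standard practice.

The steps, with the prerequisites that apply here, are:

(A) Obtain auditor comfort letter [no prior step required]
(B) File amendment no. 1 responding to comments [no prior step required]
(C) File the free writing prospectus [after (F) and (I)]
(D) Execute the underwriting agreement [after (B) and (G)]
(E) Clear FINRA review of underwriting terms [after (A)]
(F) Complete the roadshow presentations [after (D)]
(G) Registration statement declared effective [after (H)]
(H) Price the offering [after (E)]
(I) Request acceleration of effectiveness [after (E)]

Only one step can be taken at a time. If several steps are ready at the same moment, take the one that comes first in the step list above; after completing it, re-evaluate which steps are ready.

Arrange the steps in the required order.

(A), (B), (E), (H), (G), (D), (F), (I), (C)

Nothing is required for (A) and (B). (A) is listed earlier → (A) first.
(B) and (E) are both available; (B) is listed earlier → (B).
That leaves (E) as the only ready step → (E).
Ready: (H) and (I). (H) is listed earlier → (H).
Now (G) and (I) have their prerequisites met. (G) is listed earlier, so (G) next.
(D) now also ready, so the ready set is {(D), (I)}; (D) is listed earlier → (D).
(F) now also ready, so the ready set is {(F), (I)}; (F) is listed earlier → (F).
(I) is the only step now ready → (I).
Next only (C) has its prerequisites met → (C).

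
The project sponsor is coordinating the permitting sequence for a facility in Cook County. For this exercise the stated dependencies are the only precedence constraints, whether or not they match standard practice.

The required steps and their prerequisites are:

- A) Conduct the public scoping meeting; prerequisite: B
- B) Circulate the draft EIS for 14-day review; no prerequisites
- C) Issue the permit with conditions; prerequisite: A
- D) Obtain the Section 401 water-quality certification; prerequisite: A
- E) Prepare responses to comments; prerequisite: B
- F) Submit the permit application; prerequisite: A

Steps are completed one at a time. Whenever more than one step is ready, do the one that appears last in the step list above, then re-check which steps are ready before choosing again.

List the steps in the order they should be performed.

B, E, A, F, D, C

Only B has no prerequisites, so it is first.
Now E and A have their prerequisites met. E is listed later, so E next.
Next only A has its prerequisites met → A.
F, D and C are all available; F is listed later → F.
Now D and C have their prerequisites met. D is listed later, so D next.
That leaves C as the only ready step → C.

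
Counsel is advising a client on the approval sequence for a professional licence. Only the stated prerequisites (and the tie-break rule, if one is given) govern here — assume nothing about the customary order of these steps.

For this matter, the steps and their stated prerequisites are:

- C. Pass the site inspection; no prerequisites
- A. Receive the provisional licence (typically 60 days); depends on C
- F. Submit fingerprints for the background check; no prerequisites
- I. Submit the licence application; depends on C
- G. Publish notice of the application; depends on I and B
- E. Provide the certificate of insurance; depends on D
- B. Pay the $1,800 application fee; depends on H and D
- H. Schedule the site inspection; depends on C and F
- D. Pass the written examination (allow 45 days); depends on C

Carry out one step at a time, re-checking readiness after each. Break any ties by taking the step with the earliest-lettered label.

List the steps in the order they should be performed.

Nothing is required for C and F. C has the earlier label → C first.
A, D and I now also ready, so the ready set is {A, D, F, I}; A has the earlier label → A.
D, F and I are all available; D has the earlier label → D.
E now also ready, so the ready set is {E, F, I}; E has the earlier label → E.
Now F and I have their prerequisites met. F has the earlier label, so F next.
H and I are both available; H has the earlier label → H.
Now B and I have their prerequisites met. B has the earlier label, so B next.
I needed C, now all done → I.
That leaves G as the only ready step → G.

C → A → D → E → F → H → B → I → G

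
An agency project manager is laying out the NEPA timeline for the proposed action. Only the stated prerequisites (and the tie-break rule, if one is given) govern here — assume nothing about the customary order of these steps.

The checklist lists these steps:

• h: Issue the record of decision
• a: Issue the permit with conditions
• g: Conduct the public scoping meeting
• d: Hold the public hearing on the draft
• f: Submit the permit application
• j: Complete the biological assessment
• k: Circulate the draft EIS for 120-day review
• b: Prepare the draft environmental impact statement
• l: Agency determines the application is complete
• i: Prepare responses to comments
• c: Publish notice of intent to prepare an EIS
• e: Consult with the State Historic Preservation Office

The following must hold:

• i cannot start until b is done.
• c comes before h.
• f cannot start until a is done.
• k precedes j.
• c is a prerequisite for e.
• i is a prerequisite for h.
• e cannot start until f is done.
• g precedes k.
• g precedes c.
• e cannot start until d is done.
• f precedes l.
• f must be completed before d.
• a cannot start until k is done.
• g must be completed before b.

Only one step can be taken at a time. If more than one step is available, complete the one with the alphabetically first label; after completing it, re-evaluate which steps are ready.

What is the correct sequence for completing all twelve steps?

Only g has no prerequisites, so it is first.
Ready: b, c and k. b has the earlier label → b.
i now also ready, so the ready set is {c, i, k}; c has the earlier label → c.
Now i and k have their prerequisites met. i has the earlier label, so i next.
h now also ready, so the ready set is {h, k}; h has the earlier label → h.
That leaves k as the only ready step → k.
Ready: a and j. a has the earlier label → a.
f now also ready, so the ready set is {f, j}; f has the earlier label → f.
Ready: d, j and l. d has the earlier label → d.
e, j and l are all available; e has the earlier label → e.
Now j and l have their prerequisites met. j has the earlier label, so j next.
l needed f, now all done → l.

g, b, c, i, h, k, a, f, d, e, j, l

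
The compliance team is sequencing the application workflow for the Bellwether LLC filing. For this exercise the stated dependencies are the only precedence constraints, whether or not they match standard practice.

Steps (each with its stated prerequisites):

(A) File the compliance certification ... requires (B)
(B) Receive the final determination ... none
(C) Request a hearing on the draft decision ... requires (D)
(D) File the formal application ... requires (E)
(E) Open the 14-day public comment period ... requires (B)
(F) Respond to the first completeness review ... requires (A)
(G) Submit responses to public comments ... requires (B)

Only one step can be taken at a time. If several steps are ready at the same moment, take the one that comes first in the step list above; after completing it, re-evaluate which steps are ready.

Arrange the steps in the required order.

Only (B) has no prerequisites, so it is first.
Now (A), (E) and (G) have their prerequisites met. (A) is listed earlier, so (A) next.
Ready: (E), (F) and (G). (E) is listed earlier → (E).
Now (D), (F) and (G) have their prerequisites met. (D) is listed earlier, so (D) next.
(C), (F) and (G) are all available; (C) is listed earlier → (C).
Now (F) and (G) have their prerequisites met. (F) is listed earlier, so (F) next.
(G) needed (B), now all done → (G).

(B) (A) (E) (D) (C) (F) (G)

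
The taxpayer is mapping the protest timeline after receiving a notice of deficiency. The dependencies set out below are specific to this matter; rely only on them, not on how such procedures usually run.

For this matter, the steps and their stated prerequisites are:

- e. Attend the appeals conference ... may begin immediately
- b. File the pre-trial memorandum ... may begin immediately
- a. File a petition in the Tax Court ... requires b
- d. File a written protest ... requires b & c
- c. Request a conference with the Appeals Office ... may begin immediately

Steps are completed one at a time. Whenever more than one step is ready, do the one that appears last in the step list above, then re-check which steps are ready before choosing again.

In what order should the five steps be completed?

c b d a e

Nothing is required for c, b and e. c is listed later → c first.
b and e are both available; b is listed later → b.
Ready: d, a and e. d is listed later → d.
Ready: a and e. a is listed later → a.
Next only e has its prerequisites met → e.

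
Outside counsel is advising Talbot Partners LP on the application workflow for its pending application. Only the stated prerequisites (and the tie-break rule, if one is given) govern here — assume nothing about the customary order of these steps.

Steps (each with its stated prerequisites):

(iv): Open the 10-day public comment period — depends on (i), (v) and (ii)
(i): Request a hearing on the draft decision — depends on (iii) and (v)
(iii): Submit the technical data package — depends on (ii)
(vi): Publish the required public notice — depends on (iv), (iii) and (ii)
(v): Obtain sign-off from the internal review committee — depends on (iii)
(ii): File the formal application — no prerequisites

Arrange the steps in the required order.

(ii) has no prerequisites → (ii) first.
That leaves (iii) as the only ready step → (iii).
(v) needed (iii), now all done → (v).
(i) is the only step now ready → (i).
(iv) is the only step now ready → (iv).
(vi) needed (iv), (iii) and (ii), now all done → (vi).

(ii), (iii), (v), (i), (iv), (vi)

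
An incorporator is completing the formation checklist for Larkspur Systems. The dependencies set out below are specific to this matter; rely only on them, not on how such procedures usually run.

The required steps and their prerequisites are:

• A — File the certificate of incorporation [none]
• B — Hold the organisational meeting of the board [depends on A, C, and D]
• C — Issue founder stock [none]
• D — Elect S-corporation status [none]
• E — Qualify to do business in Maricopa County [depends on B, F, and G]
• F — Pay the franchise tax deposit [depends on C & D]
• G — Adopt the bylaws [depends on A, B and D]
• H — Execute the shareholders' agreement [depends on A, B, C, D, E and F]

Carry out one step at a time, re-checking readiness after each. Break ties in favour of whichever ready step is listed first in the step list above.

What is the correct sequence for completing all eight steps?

A, C and D have no prerequisites; A is listed earlier, so A is first.
C and D are both available; C is listed earlier → C.
Next only D has its prerequisites met → D.
Ready: B and F. B is listed earlier → B.
Now F and G have their prerequisites met. F is listed earlier, so F next.
G needed A, B and D, now all done → G.
Next only E has its prerequisites met → E.
H needed A, B, C, D, E and F, now all done → H.

A, C, D, B, F, G, E, H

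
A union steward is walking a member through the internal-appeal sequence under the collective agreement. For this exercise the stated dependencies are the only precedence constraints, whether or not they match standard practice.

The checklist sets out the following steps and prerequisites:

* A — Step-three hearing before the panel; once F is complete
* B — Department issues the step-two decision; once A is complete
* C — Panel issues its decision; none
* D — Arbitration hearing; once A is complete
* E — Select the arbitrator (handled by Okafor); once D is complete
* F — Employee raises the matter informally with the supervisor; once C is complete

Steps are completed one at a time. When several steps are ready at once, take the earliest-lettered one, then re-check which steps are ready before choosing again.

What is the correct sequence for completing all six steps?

C has no prerequisites → C first.
Next only F has its prerequisites met → F.
Next only A has its prerequisites met → A.
Now B and D have their prerequisites met. B has the earlier label, so B next.
D needed A, now all done → D.
Next only E has its prerequisites met → E.

C → F → A → B → D → E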